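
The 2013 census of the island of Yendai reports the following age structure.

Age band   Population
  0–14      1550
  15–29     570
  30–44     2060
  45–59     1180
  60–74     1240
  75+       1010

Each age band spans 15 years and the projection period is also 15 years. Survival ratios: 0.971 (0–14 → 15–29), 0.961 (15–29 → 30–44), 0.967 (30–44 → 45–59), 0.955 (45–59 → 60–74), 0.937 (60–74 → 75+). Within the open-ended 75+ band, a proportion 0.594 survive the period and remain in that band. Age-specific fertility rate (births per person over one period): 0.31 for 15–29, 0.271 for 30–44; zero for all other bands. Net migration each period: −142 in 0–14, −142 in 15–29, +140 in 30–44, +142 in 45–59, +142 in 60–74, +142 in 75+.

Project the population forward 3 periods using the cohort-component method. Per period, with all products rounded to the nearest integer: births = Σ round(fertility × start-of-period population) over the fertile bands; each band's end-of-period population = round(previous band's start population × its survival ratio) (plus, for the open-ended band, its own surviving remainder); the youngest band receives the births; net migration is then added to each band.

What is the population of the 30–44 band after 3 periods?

557

After projecting period 1:
Births: 570 * 0.31 = 177  |  2060 * 0.271 = 558 ⇒ total 735
15–29: 1550 * 0.971 = 1505
30–44: 570 * 0.961 = 548
45–59: 2060 * 0.967 = 1992
60–74: 1180 * 0.955 = 1127
75+: 1240 * 0.937 + 1010 * 0.594 = 1162 + 600 = 1762
Net migration: 0–14 − 142 → 593; 15–29 − 142 → 1363; 30–44 + 140 → 688; 45–59 + 142 → 2134; 60–74 + 142 → 1269; 75+ + 142 → 1904
→ [593, 1363, 688, 2134, 1269, 1904]
After projecting period 2:
Births: 1363 * 0.31 = 423  |  688 * 0.271 = 186 ⇒ total 609
15–29: 593 * 0.971 = 576
30–44: 1363 * 0.961 = 1310
45–59: 688 * 0.967 = 665
60–74: 2134 * 0.955 = 2038
75+: 1269 * 0.937 + 1904 * 0.594 = 1189 + 1131 = 2320
Net migration: 0–14 − 142 → 467; 15–29 − 142 → 434; 30–44 + 140 → 1450; 45–59 + 142 → 807; 60–74 + 142 → 2180; 75+ + 142 → 2462
→ [467, 434, 1450, 807, 2180, 2462]
After projecting period 3:
Births: 434 * 0.31 = 135  |  1450 * 0.271 = 393 ⇒ total 528
15–29: 467 * 0.971 = 453
30–44: 434 * 0.961 = 417
45–59: 1450 * 0.967 = 1402
60–74: 807 * 0.955 = 771
75+: 2180 * 0.937 + 2462 * 0.594 = 2043 + 1462 = 3505
Net migration: 0–14 − 142 → 386; 15–29 − 142 → 311; 30–44 + 140 → 557; 45–59 + 142 → 1544; 60–74 + 142 → 913; 75+ + 142 → 3647
→ [386, 311, 557, 1544, 913, 3647]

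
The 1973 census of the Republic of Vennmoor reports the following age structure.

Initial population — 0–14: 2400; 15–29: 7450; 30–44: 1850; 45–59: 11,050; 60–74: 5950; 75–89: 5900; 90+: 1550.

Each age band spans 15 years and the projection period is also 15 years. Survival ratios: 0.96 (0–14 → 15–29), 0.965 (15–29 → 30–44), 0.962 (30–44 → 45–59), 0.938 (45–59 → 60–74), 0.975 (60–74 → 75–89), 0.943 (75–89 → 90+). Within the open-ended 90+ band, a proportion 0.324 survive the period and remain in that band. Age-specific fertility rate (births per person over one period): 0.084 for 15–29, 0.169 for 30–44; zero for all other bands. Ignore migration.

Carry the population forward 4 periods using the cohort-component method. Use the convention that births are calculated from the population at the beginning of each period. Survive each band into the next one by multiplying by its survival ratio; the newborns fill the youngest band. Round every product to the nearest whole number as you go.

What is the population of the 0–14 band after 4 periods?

261

Let group 1 be 0–14 through group 7 = 90+.
Period 1.
Births: 7450 * 0.084 = 626 ; 1850 * 0.169 = 313 → total 939
Group 2: 2400 * 0.96 = 2304
Group 3: 7450 * 0.965 = 7189
Group 4: 1850 * 0.962 = 1780
Group 5: 11050 * 0.938 = 10365
Group 6: 5950 * 0.975 = 5801
Group 7: 5900 * 0.943 + 1550 * 0.324 = 5564 + 502 = 6066
End of period: [939, 2304, 7189, 1780, 10365, 5801, 6066]
Period 2.
Births: 2304 * 0.084 = 194 ; 7189 * 0.169 = 1215 → total 1409
Group 2: 939 * 0.96 = 901
Group 3: 2304 * 0.965 = 2223
Group 4: 7189 * 0.962 = 6916
Group 5: 1780 * 0.938 = 1670
Group 6: 10365 * 0.975 = 10106
Group 7: 5801 * 0.943 + 6066 * 0.324 = 5470 + 1965 = 7435
End of period: [1409, 901, 2223, 6916, 1670, 10106, 7435]
Period 3.
Births: 901 * 0.084 = 76 ; 2223 * 0.169 = 376 → total 452
Group 2: 1409 * 0.96 = 1353
Group 3: 901 * 0.965 = 869
Group 4: 2223 * 0.962 = 2139
Group 5: 6916 * 0.938 = 6487
Group 6: 1670 * 0.975 = 1628
Group 7: 10106 * 0.943 + 7435 * 0.324 = 9530 + 2409 = 11939
End of period: [452, 1353, 869, 2139, 6487, 1628, 11939]
Period 4.
Births: 1353 * 0.084 = 114 ; 869 * 0.169 = 147 → total 261
Group 2: 452 * 0.96 = 434
Group 3: 1353 * 0.965 = 1306
Group 4: 869 * 0.962 = 836
Group 5: 2139 * 0.938 = 2006
Group 6: 6487 * 0.975 = 6325
Group 7: 1628 * 0.943 + 11939 * 0.324 = 1535 + 3868 = 5403
End of period: [261, 434, 1306, 836, 2006, 6325, 5403]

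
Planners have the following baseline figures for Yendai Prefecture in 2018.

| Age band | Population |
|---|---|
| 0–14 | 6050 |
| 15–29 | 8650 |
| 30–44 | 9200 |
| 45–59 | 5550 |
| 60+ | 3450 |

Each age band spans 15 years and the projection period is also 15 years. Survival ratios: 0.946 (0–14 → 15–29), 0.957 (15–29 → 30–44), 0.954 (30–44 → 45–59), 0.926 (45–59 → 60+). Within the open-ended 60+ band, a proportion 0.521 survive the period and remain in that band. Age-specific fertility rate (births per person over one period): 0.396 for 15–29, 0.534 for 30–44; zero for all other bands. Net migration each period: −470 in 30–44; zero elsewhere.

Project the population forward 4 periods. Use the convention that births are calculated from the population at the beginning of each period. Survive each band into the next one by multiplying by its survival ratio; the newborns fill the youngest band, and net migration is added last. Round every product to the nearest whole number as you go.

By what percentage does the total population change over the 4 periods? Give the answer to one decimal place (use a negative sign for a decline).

6.4

Call the groups 1 to 5, youngest first.
[period 1]
Births: 8650 × 0.396 = 3425 ; 9200 × 0.534 = 4913 ⇒ total 8338
Group 2: 6050 × 0.946 = 5723
Group 3: 8650 × 0.957 = 8278
Group 4: 9200 × 0.954 = 8777
Group 5: 5550 × 0.926 + 3450 × 0.521 = 5139 + 1797 = 6936
Net migration: Group 3 − 470 → 7808
Giving 8338 / 5723 / 7808 / 8777 / 6936.
[period 2]
Births: 5723 × 0.396 = 2266 ; 7808 × 0.534 = 4169 ⇒ total 6435
Group 2: 8338 × 0.946 = 7888
Group 3: 5723 × 0.957 = 5477
Group 4: 7808 × 0.954 = 7449
Group 5: 8777 × 0.926 + 6936 × 0.521 = 8128 + 3614 = 11742
Net migration: Group 3 − 470 → 5007
Giving 6435 / 7888 / 5007 / 7449 / 11742.
[period 3]
Births: 7888 × 0.396 = 3124 ; 5007 × 0.534 = 2674 ⇒ total 5798
Group 2: 6435 × 0.946 = 6088
Group 3: 7888 × 0.957 = 7549
Group 4: 5007 × 0.954 = 4777
Group 5: 7449 × 0.926 + 11742 × 0.521 = 6898 + 6118 = 13016
Net migration: Group 3 − 470 → 7079
Giving 5798 / 6088 / 7079 / 4777 / 13016.
[period 4]
Births: 6088 × 0.396 = 2411 ; 7079 × 0.534 = 3780 ⇒ total 6191
Group 2: 5798 × 0.946 = 5485
Group 3: 6088 × 0.957 = 5826
Group 4: 7079 × 0.954 = 6753
Group 5: 4777 × 0.926 + 13016 × 0.521 = 4424 + 6781 = 11205
Net migration: Group 3 − 470 → 5356
Giving 6191 / 5485 / 5356 / 6753 / 11205.
Total: 32900 → 34990; change = 2090; percentage change = 6.4%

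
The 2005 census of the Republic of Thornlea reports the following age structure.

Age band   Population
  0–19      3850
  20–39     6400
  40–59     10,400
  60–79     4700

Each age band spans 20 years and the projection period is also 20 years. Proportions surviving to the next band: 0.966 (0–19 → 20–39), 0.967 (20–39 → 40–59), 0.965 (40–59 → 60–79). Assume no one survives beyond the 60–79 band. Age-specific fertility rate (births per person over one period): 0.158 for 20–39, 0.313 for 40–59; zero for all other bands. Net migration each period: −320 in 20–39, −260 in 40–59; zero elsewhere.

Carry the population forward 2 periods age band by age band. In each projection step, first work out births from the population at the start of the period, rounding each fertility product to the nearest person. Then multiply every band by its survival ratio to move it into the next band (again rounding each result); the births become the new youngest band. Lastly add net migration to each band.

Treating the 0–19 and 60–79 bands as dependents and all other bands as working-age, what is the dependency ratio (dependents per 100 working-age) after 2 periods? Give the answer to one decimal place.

118.8

Call the bands 1 to 4, youngest first.
[period 1]
Births: 6400 × 0.158 = 1011 ; 10400 × 0.313 = 3255 — total 4266
Band 2: 3850 × 0.966 = 3719
Band 3: 6400 × 0.967 = 6189
Band 4: 10400 × 0.965 = 10036
Net migration: Band 2 − 320 → 3399; Band 3 − 260 → 5929
Giving 4266 / 3399 / 5929 / 10036.
[period 2]
Births: 3399 × 0.158 = 537 ; 5929 × 0.313 = 1856 — total 2393
Band 2: 4266 × 0.966 = 4121
Band 3: 3399 × 0.967 = 3287
Band 4: 5929 × 0.965 = 5721
Net migration: Band 2 − 320 → 3801; Band 3 − 260 → 3027
Giving 2393 / 3801 / 3027 / 5721.
Dependents (band 0–19 + band 60–79) = 2393 + 5721 = 8114; working-age = 6828; ratio = 8114/6828 × 100 = 118.8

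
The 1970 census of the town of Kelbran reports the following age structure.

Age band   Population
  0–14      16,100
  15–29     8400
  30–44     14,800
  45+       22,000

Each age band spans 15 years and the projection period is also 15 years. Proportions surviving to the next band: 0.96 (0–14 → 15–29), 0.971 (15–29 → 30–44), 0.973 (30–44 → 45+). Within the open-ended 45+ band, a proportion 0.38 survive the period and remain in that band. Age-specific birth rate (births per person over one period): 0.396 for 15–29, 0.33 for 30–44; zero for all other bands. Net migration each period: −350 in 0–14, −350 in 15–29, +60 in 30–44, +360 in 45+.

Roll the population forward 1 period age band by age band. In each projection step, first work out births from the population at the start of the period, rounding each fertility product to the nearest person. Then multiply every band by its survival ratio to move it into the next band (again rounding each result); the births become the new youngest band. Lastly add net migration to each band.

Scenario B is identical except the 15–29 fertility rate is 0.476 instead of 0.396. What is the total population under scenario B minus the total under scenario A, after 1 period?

672

Numbering the groups 1..4 from youngest to oldest:
— Period 1 —
Births: 8400 × 0.396 = 3326 ; 14800 × 0.33 = 4884 → total 8210
Group 2: 16100 × 0.96 = 15456
Group 3: 8400 × 0.971 = 8156
Group 4: 14800 × 0.973 + 22000 × 0.38 = 14400 + 8360 = 22760
Net migration: Group 1 − 350 → 7860; Group 2 − 350 → 15106; Group 3 + 60 → 8216; Group 4 + 360 → 23120
Population now: 0–14=7860, 15–29=15106, 30–44=8216, 45+=23120
Scenario A total after 1 period: 54302
Scenario B projection —
— Period 1 —
Births: 8400 × 0.476 = 3998 ; 14800 × 0.33 = 4884 → total 8882
Group 2: 16100 × 0.96 = 15456
Group 3: 8400 × 0.971 = 8156
Group 4: 14800 × 0.973 + 22000 × 0.38 = 14400 + 8360 = 22760
Net migration: Group 1 − 350 → 8532; Group 2 − 350 → 15106; Group 3 + 60 → 8216; Group 4 + 360 → 23120
Population now: 0–14=8532, 15–29=15106, 30–44=8216, 45+=23120
Scenario B total after 1 period: 54974
Difference B − A = 54974 − 54302 = 672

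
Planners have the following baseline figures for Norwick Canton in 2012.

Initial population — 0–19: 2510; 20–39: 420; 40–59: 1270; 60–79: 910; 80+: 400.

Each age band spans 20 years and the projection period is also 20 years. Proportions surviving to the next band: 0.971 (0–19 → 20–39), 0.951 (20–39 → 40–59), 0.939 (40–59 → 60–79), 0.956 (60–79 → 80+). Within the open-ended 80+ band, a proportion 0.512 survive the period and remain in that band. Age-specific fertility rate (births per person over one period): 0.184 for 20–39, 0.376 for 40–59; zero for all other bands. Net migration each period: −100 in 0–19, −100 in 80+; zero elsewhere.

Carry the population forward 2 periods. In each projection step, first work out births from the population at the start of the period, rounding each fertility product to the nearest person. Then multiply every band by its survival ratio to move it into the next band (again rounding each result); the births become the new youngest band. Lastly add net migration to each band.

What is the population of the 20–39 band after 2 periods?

(Groups numbered youngest = 1 to oldest = 5.)
Period 1.
Births: 420 * 0.184 = 77  |  1270 * 0.376 = 478 → total 555
Group 2: 2510 * 0.971 = 2437
Group 3: 420 * 0.951 = 399
Group 4: 1270 * 0.939 = 1193
Group 5: 910 * 0.956 + 400 * 0.512 = 870 + 205 = 1075
Net migration: Group 1 − 100 → 455; Group 5 − 100 → 975
→ [455, 2437, 399, 1193, 975]
Period 2.
Births: 2437 * 0.184 = 448  |  399 * 0.376 = 150 → total 598
Group 2: 455 * 0.971 = 442
Group 3: 2437 * 0.951 = 2318
Group 4: 399 * 0.939 = 375
Group 5: 1193 * 0.956 + 975 * 0.512 = 1141 + 499 = 1640
Net migration: Group 1 − 100 → 498; Group 5 − 100 → 1540
→ [498, 442, 2318, 375, 1540]

442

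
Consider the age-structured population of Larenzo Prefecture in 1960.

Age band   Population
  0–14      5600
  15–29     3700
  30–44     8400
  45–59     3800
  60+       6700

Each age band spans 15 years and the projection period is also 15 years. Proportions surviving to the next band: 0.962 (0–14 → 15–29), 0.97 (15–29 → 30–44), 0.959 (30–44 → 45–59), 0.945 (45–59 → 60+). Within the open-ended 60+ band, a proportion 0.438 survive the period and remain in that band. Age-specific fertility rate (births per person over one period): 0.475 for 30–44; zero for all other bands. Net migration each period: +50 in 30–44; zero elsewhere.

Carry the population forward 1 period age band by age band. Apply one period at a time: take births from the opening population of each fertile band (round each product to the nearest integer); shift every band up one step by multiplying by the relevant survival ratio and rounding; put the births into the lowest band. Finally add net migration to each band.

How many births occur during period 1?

Numbering the bands 1..5 from youngest to oldest:
Period 1.
Births: 8400 * 0.475 = 3990
Band 2: 5600 * 0.962 = 5387
Band 3: 3700 * 0.97 = 3589
Band 4: 8400 * 0.959 = 8056
Band 5: 3800 * 0.945 + 6700 * 0.438 = 3591 + 2935 = 6526
Net migration: Band 3 + 50 → 3639
Giving 3990 / 5387 / 3639 / 8056 / 6526.

3990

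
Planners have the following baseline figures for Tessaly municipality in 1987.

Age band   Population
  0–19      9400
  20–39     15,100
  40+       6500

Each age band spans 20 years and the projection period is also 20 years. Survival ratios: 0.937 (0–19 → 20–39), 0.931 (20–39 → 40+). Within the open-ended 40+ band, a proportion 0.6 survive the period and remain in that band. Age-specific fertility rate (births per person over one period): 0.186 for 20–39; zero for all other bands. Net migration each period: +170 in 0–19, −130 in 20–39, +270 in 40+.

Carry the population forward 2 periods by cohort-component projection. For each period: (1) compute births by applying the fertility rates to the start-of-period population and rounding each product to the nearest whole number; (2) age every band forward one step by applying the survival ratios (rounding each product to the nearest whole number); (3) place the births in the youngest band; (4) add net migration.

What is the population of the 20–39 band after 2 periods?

After projecting period 1:
Births: 15100 * 0.186 = 2809
20–39: 9400 * 0.937 = 8808
40+: 15100 * 0.931 + 6500 * 0.6 = 14058 + 3900 = 17958
Net migration: 0–19 + 170 → 2979; 20–39 − 130 → 8678; 40+ + 270 → 18228
End of period: [2979, 8678, 18228]
After projecting period 2:
Births: 8678 * 0.186 = 1614
20–39: 2979 * 0.937 = 2791
40+: 8678 * 0.931 + 18228 * 0.6 = 8079 + 10937 = 19016
Net migration: 0–19 + 170 → 1784; 20–39 − 130 → 2661; 40+ + 270 → 19286
End of period: [1784, 2661, 19286]

2661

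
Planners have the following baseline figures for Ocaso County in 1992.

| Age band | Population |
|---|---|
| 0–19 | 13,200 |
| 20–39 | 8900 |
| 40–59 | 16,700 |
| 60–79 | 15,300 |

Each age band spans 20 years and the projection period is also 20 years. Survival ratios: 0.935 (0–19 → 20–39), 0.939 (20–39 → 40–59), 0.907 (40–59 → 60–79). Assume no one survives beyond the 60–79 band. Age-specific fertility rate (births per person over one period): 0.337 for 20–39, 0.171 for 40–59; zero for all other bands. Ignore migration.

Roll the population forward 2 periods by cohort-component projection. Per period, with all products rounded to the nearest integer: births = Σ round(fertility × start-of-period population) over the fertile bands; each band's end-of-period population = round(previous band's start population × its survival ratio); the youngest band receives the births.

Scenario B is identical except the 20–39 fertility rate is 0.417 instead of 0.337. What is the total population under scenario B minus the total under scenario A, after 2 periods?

— Period 1 —
Births: 8900 × 0.337 = 2999 ; 16700 × 0.171 = 2856 ⇒ total 5855
20–39: 13200 × 0.935 = 12342
40–59: 8900 × 0.939 = 8357
60–79: 16700 × 0.907 = 15147
→ [5855, 12342, 8357, 15147]
— Period 2 —
Births: 12342 × 0.337 = 4159 ; 8357 × 0.171 = 1429 ⇒ total 5588
20–39: 5855 × 0.935 = 5474
40–59: 12342 × 0.939 = 11589
60–79: 8357 × 0.907 = 7580
→ [5588, 5474, 11589, 7580]
Scenario A total after 2 periods: 30231
Scenario B projection —
— Period 1 —
Births: 8900 × 0.417 = 3711 ; 16700 × 0.171 = 2856 ⇒ total 6567
20–39: 13200 × 0.935 = 12342
40–59: 8900 × 0.939 = 8357
60–79: 16700 × 0.907 = 15147
→ [6567, 12342, 8357, 15147]
— Period 2 —
Births: 12342 × 0.417 = 5147 ; 8357 × 0.171 = 1429 ⇒ total 6576
20–39: 6567 × 0.935 = 6140
40–59: 12342 × 0.939 = 11589
60–79: 8357 × 0.907 = 7580
→ [6576, 6140, 11589, 7580]
Scenario B total after 2 periods: 31885
Difference B − A = 31885 − 30231 = 1654

1654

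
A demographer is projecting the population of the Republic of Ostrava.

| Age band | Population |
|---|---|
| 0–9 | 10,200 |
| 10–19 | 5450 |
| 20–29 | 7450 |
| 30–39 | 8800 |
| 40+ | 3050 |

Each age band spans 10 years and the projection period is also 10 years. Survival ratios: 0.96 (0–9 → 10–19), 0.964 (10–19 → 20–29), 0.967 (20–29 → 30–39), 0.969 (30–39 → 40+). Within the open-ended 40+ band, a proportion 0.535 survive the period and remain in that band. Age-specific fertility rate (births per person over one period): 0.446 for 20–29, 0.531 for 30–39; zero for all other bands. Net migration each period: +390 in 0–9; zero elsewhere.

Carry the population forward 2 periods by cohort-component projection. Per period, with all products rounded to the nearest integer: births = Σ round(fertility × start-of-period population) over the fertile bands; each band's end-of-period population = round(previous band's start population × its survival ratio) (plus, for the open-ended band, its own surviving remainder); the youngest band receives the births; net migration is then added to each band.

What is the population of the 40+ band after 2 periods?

Let band 1 be 0–9 through band 5 = 40+.
Period 1:
Births: 7450 × 0.446 = 3323, 8800 × 0.531 = 4673 → 7996
Band 2: 10200 × 0.96 = 9792
Band 3: 5450 × 0.964 = 5254
Band 4: 7450 × 0.967 = 7204
Band 5: 8800 × 0.969 + 3050 × 0.535 = 8527 + 1632 = 10159
Net migration: Band 1 + 390 → 8386
End of period: [8386, 9792, 5254, 7204, 10159]
Period 2:
Births: 5254 × 0.446 = 2343, 7204 × 0.531 = 3825 → 6168
Band 2: 8386 × 0.96 = 8051
Band 3: 9792 × 0.964 = 9439
Band 4: 5254 × 0.967 = 5081
Band 5: 7204 × 0.969 + 10159 × 0.535 = 6981 + 5435 = 12416
Net migration: Band 1 + 390 → 6558
End of period: [6558, 8051, 9439, 5081, 12416]

12416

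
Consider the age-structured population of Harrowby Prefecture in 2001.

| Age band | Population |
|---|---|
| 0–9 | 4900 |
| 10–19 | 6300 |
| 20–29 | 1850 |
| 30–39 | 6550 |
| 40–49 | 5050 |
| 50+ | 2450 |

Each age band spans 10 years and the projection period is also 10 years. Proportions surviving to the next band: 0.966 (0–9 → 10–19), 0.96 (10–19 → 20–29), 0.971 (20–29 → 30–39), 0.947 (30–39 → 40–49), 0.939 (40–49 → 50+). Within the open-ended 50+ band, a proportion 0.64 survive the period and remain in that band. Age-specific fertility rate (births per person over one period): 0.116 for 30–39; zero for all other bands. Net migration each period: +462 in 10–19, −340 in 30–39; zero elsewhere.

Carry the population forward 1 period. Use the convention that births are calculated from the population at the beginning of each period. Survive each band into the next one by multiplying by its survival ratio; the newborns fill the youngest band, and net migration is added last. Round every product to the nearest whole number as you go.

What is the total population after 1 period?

25972

— Period 1 —
Births: 6550 * 0.116 = 760
10–19: 4900 * 0.966 = 4733
20–29: 6300 * 0.96 = 6048
30–39: 1850 * 0.971 = 1796
40–49: 6550 * 0.947 = 6203
50+: 5050 * 0.939 + 2450 * 0.64 = 4742 + 1568 = 6310
Net migration: 10–19 + 462 → 5195; 30–39 − 340 → 1456
End of period: [760, 5195, 6048, 1456, 6203, 6310]
Total after period 1: 760 + 5195 + 6048 + 1456 + 6203 + 6310 = 25972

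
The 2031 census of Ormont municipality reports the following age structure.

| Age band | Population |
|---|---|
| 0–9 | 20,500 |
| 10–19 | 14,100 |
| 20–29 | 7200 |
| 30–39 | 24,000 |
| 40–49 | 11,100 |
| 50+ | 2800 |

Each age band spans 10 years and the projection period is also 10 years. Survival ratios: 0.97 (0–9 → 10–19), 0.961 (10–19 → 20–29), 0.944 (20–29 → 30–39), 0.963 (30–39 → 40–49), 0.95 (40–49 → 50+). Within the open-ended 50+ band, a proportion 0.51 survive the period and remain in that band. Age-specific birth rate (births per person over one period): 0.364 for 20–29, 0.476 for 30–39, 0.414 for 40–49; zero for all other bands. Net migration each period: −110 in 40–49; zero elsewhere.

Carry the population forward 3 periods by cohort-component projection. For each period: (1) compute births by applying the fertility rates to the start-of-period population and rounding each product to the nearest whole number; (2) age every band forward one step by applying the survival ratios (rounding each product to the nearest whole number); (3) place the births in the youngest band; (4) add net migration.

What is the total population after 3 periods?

100865

Period 1:
Births: 7200 × 0.364 = 2621 ; 24000 × 0.476 = 11424 ; 11100 × 0.414 = 4595 — total 18640
10–19: 20500 × 0.97 = 19885
20–29: 14100 × 0.961 = 13550
30–39: 7200 × 0.944 = 6797
40–49: 24000 × 0.963 = 23112
50+: 11100 × 0.95 + 2800 × 0.51 = 10545 + 1428 = 11973
Net migration: 40–49 − 110 → 23002
Giving 18640 / 19885 / 13550 / 6797 / 23002 / 11973.
Period 2:
Births: 13550 × 0.364 = 4932 ; 6797 × 0.476 = 3235 ; 23002 × 0.414 = 9523 — total 17690
10–19: 18640 × 0.97 = 18081
20–29: 19885 × 0.961 = 19109
30–39: 13550 × 0.944 = 12791
40–49: 6797 × 0.963 = 6546
50+: 23002 × 0.95 + 11973 × 0.51 = 21852 + 6106 = 27958
Net migration: 40–49 − 110 → 6436
Giving 17690 / 18081 / 19109 / 12791 / 6436 / 27958.
Period 3:
Births: 19109 × 0.364 = 6956 ; 12791 × 0.476 = 6089 ; 6436 × 0.414 = 2665 — total 15710
10–19: 17690 × 0.97 = 17159
20–29: 18081 × 0.961 = 17376
30–39: 19109 × 0.944 = 18039
40–49: 12791 × 0.963 = 12318
50+: 6436 × 0.95 + 27958 × 0.51 = 6114 + 14259 = 20373
Net migration: 40–49 − 110 → 12208
Giving 15710 / 17159 / 17376 / 18039 / 12208 / 20373.
Total after period 3: 15710 + 17159 + 17376 + 18039 + 12208 + 20373 = 100865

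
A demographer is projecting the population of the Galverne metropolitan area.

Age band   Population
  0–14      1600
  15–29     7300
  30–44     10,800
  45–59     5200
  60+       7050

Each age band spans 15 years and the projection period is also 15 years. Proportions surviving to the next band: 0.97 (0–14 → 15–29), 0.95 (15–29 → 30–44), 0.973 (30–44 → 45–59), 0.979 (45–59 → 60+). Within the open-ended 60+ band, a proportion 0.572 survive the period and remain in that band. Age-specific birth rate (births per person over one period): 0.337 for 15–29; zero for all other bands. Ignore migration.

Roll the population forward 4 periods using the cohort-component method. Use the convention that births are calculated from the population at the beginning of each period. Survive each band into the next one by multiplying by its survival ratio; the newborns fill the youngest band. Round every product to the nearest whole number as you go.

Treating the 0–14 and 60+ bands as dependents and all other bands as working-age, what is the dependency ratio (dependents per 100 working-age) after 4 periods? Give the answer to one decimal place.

300.7

Call the groups 1 to 5, youngest first.
After projecting period 1:
Births: 7300 × 0.337 = 2460
Group 2: 1600 × 0.97 = 1552
Group 3: 7300 × 0.95 = 6935
Group 4: 10800 × 0.973 = 10508
Group 5: 5200 × 0.979 + 7050 × 0.572 = 5091 + 4033 = 9124
Population now: 0–14=2460, 15–29=1552, 30–44=6935, 45–59=10508, 60+=9124
After projecting period 2:
Births: 1552 × 0.337 = 523
Group 2: 2460 × 0.97 = 2386
Group 3: 1552 × 0.95 = 1474
Group 4: 6935 × 0.973 = 6748
Group 5: 10508 × 0.979 + 9124 × 0.572 = 10287 + 5219 = 15506
Population now: 0–14=523, 15–29=2386, 30–44=1474, 45–59=6748, 60+=15506
After projecting period 3:
Births: 2386 × 0.337 = 804
Group 2: 523 × 0.97 = 507
Group 3: 2386 × 0.95 = 2267
Group 4: 1474 × 0.973 = 1434
Group 5: 6748 × 0.979 + 15506 × 0.572 = 6606 + 8869 = 15475
Population now: 0–14=804, 15–29=507, 30–44=2267, 45–59=1434, 60+=15475
After projecting period 4:
Births: 507 × 0.337 = 171
Group 2: 804 × 0.97 = 780
Group 3: 507 × 0.95 = 482
Group 4: 2267 × 0.973 = 2206
Group 5: 1434 × 0.979 + 15475 × 0.572 = 1404 + 8852 = 10256
Population now: 0–14=171, 15–29=780, 30–44=482, 45–59=2206, 60+=10256
Dependents (band 0–14 + band 60+) = 171 + 10256 = 10427; working-age = 3468; ratio = 10427/3468 × 100 = 300.7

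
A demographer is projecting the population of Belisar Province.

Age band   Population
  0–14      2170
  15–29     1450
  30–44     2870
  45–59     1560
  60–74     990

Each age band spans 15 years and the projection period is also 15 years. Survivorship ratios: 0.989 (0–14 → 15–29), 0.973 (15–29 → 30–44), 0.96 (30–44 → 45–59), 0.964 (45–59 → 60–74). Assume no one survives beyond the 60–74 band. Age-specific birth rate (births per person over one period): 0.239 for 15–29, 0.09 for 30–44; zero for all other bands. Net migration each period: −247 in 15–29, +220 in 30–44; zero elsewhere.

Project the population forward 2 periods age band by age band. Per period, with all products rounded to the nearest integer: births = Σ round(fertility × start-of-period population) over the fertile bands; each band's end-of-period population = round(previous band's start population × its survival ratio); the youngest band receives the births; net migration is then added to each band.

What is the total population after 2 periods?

(Bands numbered youngest = 1 to oldest = 5.)
After projecting period 1:
Births: 1450 × 0.239 = 347 ; 2870 × 0.09 = 258 → 605
Band 2: 2170 × 0.989 = 2146
Band 3: 1450 × 0.973 = 1411
Band 4: 2870 × 0.96 = 2755
Band 5: 1560 × 0.964 = 1504
Net migration: Band 2 − 247 → 1899; Band 3 + 220 → 1631
End of period: [605, 1899, 1631, 2755, 1504]
After projecting period 2:
Births: 1899 × 0.239 = 454 ; 1631 × 0.09 = 147 → 601
Band 2: 605 × 0.989 = 598
Band 3: 1899 × 0.973 = 1848
Band 4: 1631 × 0.96 = 1566
Band 5: 2755 × 0.964 = 2656
Net migration: Band 2 − 247 → 351; Band 3 + 220 → 2068
End of period: [601, 351, 2068, 1566, 2656]
Total after period 2: 601 + 351 + 2068 + 1566 + 2656 = 7242

7242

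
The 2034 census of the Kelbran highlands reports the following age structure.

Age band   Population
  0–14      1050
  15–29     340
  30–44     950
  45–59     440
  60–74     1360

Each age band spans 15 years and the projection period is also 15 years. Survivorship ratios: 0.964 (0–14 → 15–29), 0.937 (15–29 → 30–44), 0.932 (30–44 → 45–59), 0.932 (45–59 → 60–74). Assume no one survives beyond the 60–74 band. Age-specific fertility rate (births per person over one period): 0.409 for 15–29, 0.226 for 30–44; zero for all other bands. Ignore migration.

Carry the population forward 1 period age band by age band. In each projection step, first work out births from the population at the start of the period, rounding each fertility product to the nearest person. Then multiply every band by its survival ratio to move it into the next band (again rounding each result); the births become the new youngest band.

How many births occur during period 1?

Period 1.
Births: 340 × 0.409 = 139  |  950 × 0.226 = 215 ⇒ total 354
15–29: 1050 × 0.964 = 1012
30–44: 340 × 0.937 = 319
45–59: 950 × 0.932 = 885
60–74: 440 × 0.932 = 410
End of period: [354, 1012, 319, 885, 410]

354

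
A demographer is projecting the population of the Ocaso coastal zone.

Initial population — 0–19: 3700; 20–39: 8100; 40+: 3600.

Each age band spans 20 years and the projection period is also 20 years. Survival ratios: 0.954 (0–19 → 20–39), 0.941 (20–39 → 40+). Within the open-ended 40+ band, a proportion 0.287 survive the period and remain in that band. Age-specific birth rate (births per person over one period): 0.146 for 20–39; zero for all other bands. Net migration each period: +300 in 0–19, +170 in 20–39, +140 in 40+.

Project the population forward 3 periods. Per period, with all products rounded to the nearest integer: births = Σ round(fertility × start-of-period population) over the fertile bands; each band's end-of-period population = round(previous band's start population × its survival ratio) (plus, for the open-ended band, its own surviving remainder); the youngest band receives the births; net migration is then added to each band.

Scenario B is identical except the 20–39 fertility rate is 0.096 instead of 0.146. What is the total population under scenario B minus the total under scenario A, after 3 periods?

Numbering the bands 1..3 from youngest to oldest:
— Period 1 —
Births: 8100 × 0.146 = 1183
Band 2: 3700 × 0.954 = 3530
Band 3: 8100 × 0.941 + 3600 × 0.287 = 7622 + 1033 = 8655
Net migration: Band 1 + 300 → 1483; Band 2 + 170 → 3700; Band 3 + 140 → 8795
Population now: 0–19=1483, 20–39=3700, 40+=8795
— Period 2 —
Births: 3700 × 0.146 = 540
Band 2: 1483 × 0.954 = 1415
Band 3: 3700 × 0.941 + 8795 × 0.287 = 3482 + 2524 = 6006
Net migration: Band 1 + 300 → 840; Band 2 + 170 → 1585; Band 3 + 140 → 6146
Population now: 0–19=840, 20–39=1585, 40+=6146
— Period 3 —
Births: 1585 × 0.146 = 231
Band 2: 840 × 0.954 = 801
Band 3: 1585 × 0.941 + 6146 × 0.287 = 1491 + 1764 = 3255
Net migration: Band 1 + 300 → 531; Band 2 + 170 → 971; Band 3 + 140 → 3395
Population now: 0–19=531, 20–39=971, 40+=3395
Scenario A total after 3 periods: 4897
Scenario B projection —
— Period 1 —
Births: 8100 × 0.096 = 778
Band 2: 3700 × 0.954 = 3530
Band 3: 8100 × 0.941 + 3600 × 0.287 = 7622 + 1033 = 8655
Net migration: Band 1 + 300 → 1078; Band 2 + 170 → 3700; Band 3 + 140 → 8795
Population now: 0–19=1078, 20–39=3700, 40+=8795
— Period 2 —
Births: 3700 × 0.096 = 355
Band 2: 1078 × 0.954 = 1028
Band 3: 3700 × 0.941 + 8795 × 0.287 = 3482 + 2524 = 6006
Net migration: Band 1 + 300 → 655; Band 2 + 170 → 1198; Band 3 + 140 → 6146
Population now: 0–19=655, 20–39=1198, 40+=6146
— Period 3 —
Births: 1198 × 0.096 = 115
Band 2: 655 × 0.954 = 625
Band 3: 1198 × 0.941 + 6146 × 0.287 = 1127 + 1764 = 2891
Net migration: Band 1 + 300 → 415; Band 2 + 170 → 795; Band 3 + 140 → 3031
Population now: 0–19=415, 20–39=795, 40+=3031
Scenario B total after 3 periods: 4241
Difference B − A = 4241 − 4897 = -656

-656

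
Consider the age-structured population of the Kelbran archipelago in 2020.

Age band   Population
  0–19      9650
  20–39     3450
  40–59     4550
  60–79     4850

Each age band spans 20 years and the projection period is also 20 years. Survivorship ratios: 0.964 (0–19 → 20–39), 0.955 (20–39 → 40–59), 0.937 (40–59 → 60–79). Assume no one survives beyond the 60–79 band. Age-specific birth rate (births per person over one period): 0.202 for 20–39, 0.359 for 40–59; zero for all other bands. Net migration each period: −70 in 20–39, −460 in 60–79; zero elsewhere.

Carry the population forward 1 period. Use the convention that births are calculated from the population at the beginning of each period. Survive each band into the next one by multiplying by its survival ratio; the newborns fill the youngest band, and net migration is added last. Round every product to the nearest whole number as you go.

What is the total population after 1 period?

Call the groups 1 to 4, youngest first.
[period 1]
Births: 3450 × 0.202 = 697  |  4550 × 0.359 = 1633 → total 2330
Group 2: 9650 × 0.964 = 9303
Group 3: 3450 × 0.955 = 3295
Group 4: 4550 × 0.937 = 4263
Net migration: Group 2 − 70 → 9233; Group 4 − 460 → 3803
Population now: 0–19=2330, 20–39=9233, 40–59=3295, 60–79=3803
Total after period 1: 2330 + 9233 + 3295 + 3803 = 18661

18661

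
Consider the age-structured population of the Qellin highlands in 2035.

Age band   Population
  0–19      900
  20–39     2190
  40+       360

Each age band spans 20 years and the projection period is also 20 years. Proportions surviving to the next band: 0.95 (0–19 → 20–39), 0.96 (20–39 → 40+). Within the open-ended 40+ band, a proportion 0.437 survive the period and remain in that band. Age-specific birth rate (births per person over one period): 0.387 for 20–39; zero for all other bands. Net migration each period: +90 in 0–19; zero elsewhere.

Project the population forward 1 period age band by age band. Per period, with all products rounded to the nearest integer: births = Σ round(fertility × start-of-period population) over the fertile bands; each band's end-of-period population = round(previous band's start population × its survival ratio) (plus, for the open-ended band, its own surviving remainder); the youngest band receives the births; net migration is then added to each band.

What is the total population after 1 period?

[period 1]
Births: 2190 × 0.387 = 848
20–39: 900 × 0.95 = 855
40+: 2190 × 0.96 + 360 × 0.437 = 2102 + 157 = 2259
Net migration: 0–19 + 90 → 938
→ [938, 855, 2259]
Total after period 1: 938 + 855 + 2259 = 4052

4052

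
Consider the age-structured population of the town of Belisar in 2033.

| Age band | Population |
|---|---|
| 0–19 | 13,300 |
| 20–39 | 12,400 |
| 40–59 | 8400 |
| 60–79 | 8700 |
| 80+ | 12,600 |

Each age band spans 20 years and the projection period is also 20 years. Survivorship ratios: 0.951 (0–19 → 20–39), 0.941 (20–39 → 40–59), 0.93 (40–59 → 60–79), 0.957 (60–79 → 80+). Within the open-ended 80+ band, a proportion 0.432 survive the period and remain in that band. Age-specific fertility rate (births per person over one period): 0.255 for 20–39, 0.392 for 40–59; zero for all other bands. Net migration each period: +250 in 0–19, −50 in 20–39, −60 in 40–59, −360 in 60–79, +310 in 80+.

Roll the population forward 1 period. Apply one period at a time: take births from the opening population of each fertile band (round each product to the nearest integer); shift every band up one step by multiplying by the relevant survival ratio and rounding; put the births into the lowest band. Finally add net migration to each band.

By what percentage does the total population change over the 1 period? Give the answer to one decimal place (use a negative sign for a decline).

-5.3

Period 1:
Births: 12400 × 0.255 = 3162  |  8400 × 0.392 = 3293 → total 6455
20–39: 13300 × 0.951 = 12648
40–59: 12400 × 0.941 = 11668
60–79: 8400 × 0.93 = 7812
80+: 8700 × 0.957 + 12600 × 0.432 = 8326 + 5443 = 13769
Net migration: 0–19 + 250 → 6705; 20–39 − 50 → 12598; 40–59 − 60 → 11608; 60–79 − 360 → 7452; 80+ + 310 → 14079
→ [6705, 12598, 11608, 7452, 14079]
Total: 55400 → 52442; change = -2958; percentage change = -5.3%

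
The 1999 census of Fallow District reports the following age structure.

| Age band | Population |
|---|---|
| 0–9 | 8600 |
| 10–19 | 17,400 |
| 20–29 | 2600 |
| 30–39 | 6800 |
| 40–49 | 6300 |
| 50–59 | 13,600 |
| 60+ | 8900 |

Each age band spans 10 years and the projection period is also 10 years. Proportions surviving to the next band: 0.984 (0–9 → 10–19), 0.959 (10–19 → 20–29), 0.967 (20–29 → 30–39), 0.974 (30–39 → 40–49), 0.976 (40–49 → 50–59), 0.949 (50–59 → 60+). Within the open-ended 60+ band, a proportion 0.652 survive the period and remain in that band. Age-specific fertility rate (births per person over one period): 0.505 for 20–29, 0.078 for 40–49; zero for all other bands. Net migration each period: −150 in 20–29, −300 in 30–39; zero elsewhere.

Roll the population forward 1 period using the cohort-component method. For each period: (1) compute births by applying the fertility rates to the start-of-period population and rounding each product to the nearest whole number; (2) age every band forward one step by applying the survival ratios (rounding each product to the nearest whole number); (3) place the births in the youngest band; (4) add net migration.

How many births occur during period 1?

1804

Let band 1 be 0–9 through band 7 = 60+.
Period 1:
Births: 2600 × 0.505 = 1313  |  6300 × 0.078 = 491 → 1804
Band 2: 8600 × 0.984 = 8462
Band 3: 17400 × 0.959 = 16687
Band 4: 2600 × 0.967 = 2514
Band 5: 6800 × 0.974 = 6623
Band 6: 6300 × 0.976 = 6149
Band 7: 13600 × 0.949 + 8900 × 0.652 = 12906 + 5803 = 18709
Net migration: Band 3 − 150 → 16537; Band 4 − 300 → 2214
End of period: [1804, 8462, 16537, 2214, 6623, 6149, 18709]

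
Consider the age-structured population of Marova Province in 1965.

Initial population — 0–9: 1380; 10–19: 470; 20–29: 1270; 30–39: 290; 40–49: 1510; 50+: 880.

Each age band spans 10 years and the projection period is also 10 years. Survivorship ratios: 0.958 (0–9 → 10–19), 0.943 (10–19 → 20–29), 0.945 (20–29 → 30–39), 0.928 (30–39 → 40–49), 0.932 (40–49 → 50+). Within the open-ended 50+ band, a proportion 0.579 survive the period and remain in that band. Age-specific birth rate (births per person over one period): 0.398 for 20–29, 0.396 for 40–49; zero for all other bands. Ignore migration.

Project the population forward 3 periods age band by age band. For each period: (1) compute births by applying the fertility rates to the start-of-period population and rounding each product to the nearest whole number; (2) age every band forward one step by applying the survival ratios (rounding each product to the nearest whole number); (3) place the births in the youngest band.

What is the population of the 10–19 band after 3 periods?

271

Period 1:
Births: 1270 × 0.398 = 505, 1510 × 0.396 = 598 — total 1103
10–19: 1380 × 0.958 = 1322
20–29: 470 × 0.943 = 443
30–39: 1270 × 0.945 = 1200
40–49: 290 × 0.928 = 269
50+: 1510 × 0.932 + 880 × 0.579 = 1407 + 510 = 1917
→ [1103, 1322, 443, 1200, 269, 1917]
Period 2:
Births: 443 × 0.398 = 176, 269 × 0.396 = 107 — total 283
10–19: 1103 × 0.958 = 1057
20–29: 1322 × 0.943 = 1247
30–39: 443 × 0.945 = 419
40–49: 1200 × 0.928 = 1114
50+: 269 × 0.932 + 1917 × 0.579 = 251 + 1110 = 1361
→ [283, 1057, 1247, 419, 1114, 1361]
Period 3:
Births: 1247 × 0.398 = 496, 1114 × 0.396 = 441 — total 937
10–19: 283 × 0.958 = 271
20–29: 1057 × 0.943 = 997
30–39: 1247 × 0.945 = 1178
40–49: 419 × 0.928 = 389
50+: 1114 × 0.932 + 1361 × 0.579 = 1038 + 788 = 1826
→ [937, 271, 997, 1178, 389, 1826]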